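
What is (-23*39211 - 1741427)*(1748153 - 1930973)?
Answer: 483244449600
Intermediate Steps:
(-23*39211 - 1741427)*(1748153 - 1930973) = (-901853 - 1741427)*(-182820) = -2643280*(-182820) = 483244449600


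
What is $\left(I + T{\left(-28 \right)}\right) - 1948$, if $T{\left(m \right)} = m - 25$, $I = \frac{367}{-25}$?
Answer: $- \frac{50392}{25} \approx -2015.7$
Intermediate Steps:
$I = - \frac{367}{25}$ ($I = 367 \left(- \frac{1}{25}\right) = - \frac{367}{25} \approx -14.68$)
$T{\left(m \right)} = -25 + m$
$\left(I + T{\left(-28 \right)}\right) - 1948 = \left(- \frac{367}{25} - 53\right) - 1948 = - \frac{1692}{25} - 1948 = - \frac{50392}{25}$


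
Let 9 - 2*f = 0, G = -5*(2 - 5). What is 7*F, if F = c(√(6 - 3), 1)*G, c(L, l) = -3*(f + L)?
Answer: -2835/2 - 315*√3 ≈ -1963.1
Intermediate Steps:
G = 15 (G = -5*(-3) = 15)
f = 9/2 (f = 9/2 - ½*0 = 9/2 + 0 = 9/2 ≈ 4.5000)
c(L, l) = -27/2 - 3*L (c(L, l) = -3*(9/2 + L) = -27/2 - 3*L)
F = -405/2 - 45*√3 (F = (-27/2 - 3*√(6 - 3))*15 = (-27/2 - 3*√3)*15 = -405/2 - 45*√3 ≈ -280.44)
7*F = 7*(-405/2 - 45*√3) = -2835/2 - 315*√3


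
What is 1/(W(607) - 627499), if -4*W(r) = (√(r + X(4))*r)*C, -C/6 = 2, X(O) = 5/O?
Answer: -2509996/1566952052251 - 3642*√2433/1566952052251 ≈ -1.7165e-6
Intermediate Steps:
C = -12 (C = -6*2 = -12)
W(r) = 3*r*√(5/4 + r) (W(r) = -√(r + 5/4)*r*(-12)/4 = -√(5/4 + r)*r*(-12)/4 = -r*√(5/4 + r)*(-12)/4 = -(-3)*r*√(5/4 + r) = 3*r*√(5/4 + r))
1/(W(607) - 627499) = 1/((3/2)*607*√(5 + 4*607) - 627499) = 1/((3/2)*607*√(5 + 2428) - 627499) = 1/((3/2)*607*√2433 - 627499) = 1/(1821*√2433/2 - 627499) = 1/(-627499 + 1821*√2433/2)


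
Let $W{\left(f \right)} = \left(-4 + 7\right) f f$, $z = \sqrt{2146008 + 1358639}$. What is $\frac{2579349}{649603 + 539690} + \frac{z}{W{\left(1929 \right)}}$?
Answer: $\frac{859783}{396431} + \frac{\sqrt{3504647}}{11163123} \approx 2.169$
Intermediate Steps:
$z = \sqrt{3504647} \approx 1872.1$
$W{\left(f \right)} = 3 f^{2}$
$\frac{2579349}{649603 + 539690} + \frac{z}{W{\left(1929 \right)}} = \frac{2579349}{649603 + 539690} + \frac{\sqrt{3504647}}{3 \cdot 1929^{2}} = \frac{2579349}{1189293} + \frac{\sqrt{3504647}}{3 \cdot 3721041} = 2579349 \cdot \frac{1}{1189293} + \frac{\sqrt{3504647}}{11163123} = \frac{859783}{396431} + \sqrt{3504647} \cdot \frac{1}{11163123} = \frac{859783}{396431} + \frac{\sqrt{3504647}}{11163123}$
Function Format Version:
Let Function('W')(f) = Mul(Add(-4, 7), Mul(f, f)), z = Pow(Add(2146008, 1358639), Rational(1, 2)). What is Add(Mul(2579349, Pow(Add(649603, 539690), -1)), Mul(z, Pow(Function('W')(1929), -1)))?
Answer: Add(Rational(859783, 396431), Mul(Rational(1, 11163123), Pow(3504647, Rational(1, 2)))) ≈ 2.1690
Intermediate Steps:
z = Pow(3504647, Rational(1, 2)) ≈ 1872.1
Function('W')(f) = Mul(3, Pow(f, 2))
Add(Mul(2579349, Pow(Add(649603, 539690), -1)), Mul(z, Pow(Function('W')(1929), -1))) = Add(Mul(2579349, Pow(Add(649603, 539690), -1)), Mul(Pow(3504647, Rational(1, 2)), Pow(Mul(3, Pow(1929, 2)), -1))) = Add(Mul(2579349, Pow(1189293, -1)), Mul(Pow(3504647, Rational(1, 2)), Pow(Mul(3, 3721041), -1))) = Add(Mul(2579349, Rational(1, 1189293)), Mul(Pow(3504647, Rational(1, 2)), Pow(11163123, -1))) = Add(Rational(859783, 396431), Mul(Pow(3504647, Rational(1, 2)), Rational(1, 11163123))) = Add(Rational(859783, 396431), Mul(Rational(1, 11163123), Pow(3504647, Rational(1, 2))))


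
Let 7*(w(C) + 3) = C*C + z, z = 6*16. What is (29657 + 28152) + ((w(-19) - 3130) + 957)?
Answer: 389888/7 ≈ 55698.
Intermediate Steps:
z = 96
w(C) = 75/7 + C**2/7 (w(C) = -3 + (C*C + 96)/7 = -3 + (C**2 + 96)/7 = -3 + (96 + C**2)/7 = -3 + (96/7 + C**2/7) = 75/7 + C**2/7)
(29657 + 28152) + ((w(-19) - 3130) + 957) = (29657 + 28152) + (((75/7 + (1/7)*(-19)**2) - 3130) + 957) = 57809 + (((75/7 + (1/7)*361) - 3130) + 957) = 57809 + (((75/7 + 361/7) - 3130) + 957) = 57809 + ((436/7 - 3130) + 957) = 57809 + (-21474/7 + 957) = 57809 - 14775/7 = 389888/7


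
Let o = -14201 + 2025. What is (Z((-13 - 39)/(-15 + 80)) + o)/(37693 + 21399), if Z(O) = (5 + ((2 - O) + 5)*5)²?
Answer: -2560/14773 ≈ -0.17329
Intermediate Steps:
o = -12176
Z(O) = (40 - 5*O)² (Z(O) = (5 + (7 - O)*5)² = (5 + (35 - 5*O))² = (40 - 5*O)²)
(Z((-13 - 39)/(-15 + 80)) + o)/(37693 + 21399) = (25*(-8 + (-13 - 39)/(-15 + 80))² - 12176)/(37693 + 21399) = (25*(-8 - 52/65)² - 12176)/59092 = (25*(-8 - 52*1/65)² - 12176)*(1/59092) = (25*(-8 - ⅘)² - 12176)*(1/59092) = (25*(-44/5)² - 12176)*(1/59092) = (25*(1936/25) - 12176)*(1/59092) = (1936 - 12176)*(1/59092) = -10240*1/59092 = -2560/14773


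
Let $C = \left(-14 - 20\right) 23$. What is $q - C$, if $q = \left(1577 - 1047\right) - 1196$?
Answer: $116$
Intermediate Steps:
$C = -782$ ($C = \left(-14 - 20\right) 23 = \left(-34\right) 23 = -782$)
$q = -666$ ($q = 530 - 1196 = -666$)
$q - C = -666 - -782 = -666 + 782 = 116$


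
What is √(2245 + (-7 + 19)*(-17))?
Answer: √2041 ≈ 45.177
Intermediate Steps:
√(2245 + (-7 + 19)*(-17)) = √(2245 + 12*(-17)) = √(2245 - 204) = √2041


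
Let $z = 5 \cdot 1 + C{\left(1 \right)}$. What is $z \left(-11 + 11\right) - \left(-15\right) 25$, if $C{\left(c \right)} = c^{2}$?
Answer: $375$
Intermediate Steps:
$z = 6$ ($z = 5 \cdot 1 + 1^{2} = 5 + 1 = 6$)
$z \left(-11 + 11\right) - \left(-15\right) 25 = 6 \left(-11 + 11\right) - \left(-15\right) 25 = 6 \cdot 0 - -375 = 0 + 375 = 375$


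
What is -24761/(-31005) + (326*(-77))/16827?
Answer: -120544721/173907045 ≈ -0.69316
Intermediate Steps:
-24761/(-31005) + (326*(-77))/16827 = -24761*(-1/31005) - 25102*1/16827 = 24761/31005 - 25102/16827 = -120544721/173907045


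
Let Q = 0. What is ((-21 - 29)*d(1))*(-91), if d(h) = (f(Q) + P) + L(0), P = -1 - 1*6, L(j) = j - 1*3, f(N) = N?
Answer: -45500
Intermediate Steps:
L(j) = -3 + j (L(j) = j - 3 = -3 + j)
P = -7 (P = -1 - 6 = -7)
d(h) = -10 (d(h) = (0 - 7) + (-3 + 0) = -7 - 3 = -10)
((-21 - 29)*d(1))*(-91) = ((-21 - 29)*(-10))*(-91) = -50*(-10)*(-91) = 500*(-91) = -45500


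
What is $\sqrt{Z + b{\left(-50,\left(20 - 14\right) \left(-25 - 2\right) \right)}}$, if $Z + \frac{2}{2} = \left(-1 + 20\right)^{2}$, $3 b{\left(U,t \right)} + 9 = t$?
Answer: $\sqrt{303} \approx 17.407$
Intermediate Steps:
$b{\left(U,t \right)} = -3 + \frac{t}{3}$
$Z = 360$ ($Z = -1 + \left(-1 + 20\right)^{2} = -1 + 19^{2} = -1 + 361 = 360$)
$\sqrt{Z + b{\left(-50,\left(20 - 14\right) \left(-25 - 2\right) \right)}} = \sqrt{360 + \left(-3 + \frac{\left(20 - 14\right) \left(-25 - 2\right)}{3}\right)} = \sqrt{360 + \left(-3 + \frac{6 \left(-27\right)}{3}\right)} = \sqrt{360 + \left(-3 + \frac{1}{3} \left(-162\right)\right)} = \sqrt{360 - 57} = \sqrt{303}$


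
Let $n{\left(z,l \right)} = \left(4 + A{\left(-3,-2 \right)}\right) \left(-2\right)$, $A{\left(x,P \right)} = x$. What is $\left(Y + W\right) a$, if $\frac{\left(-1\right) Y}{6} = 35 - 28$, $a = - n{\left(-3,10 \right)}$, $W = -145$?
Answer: $-374$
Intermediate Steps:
$n{\left(z,l \right)} = -2$ ($n{\left(z,l \right)} = \left(4 - 3\right) \left(-2\right) = 1 \left(-2\right) = -2$)
$a = 2$ ($a = \left(-1\right) \left(-2\right) = 2$)
$Y = -42$ ($Y = - 6 \left(35 - 28\right) = \left(-6\right) 7 = -42$)
$\left(Y + W\right) a = \left(-42 - 145\right) 2 = \left(-187\right) 2 = -374$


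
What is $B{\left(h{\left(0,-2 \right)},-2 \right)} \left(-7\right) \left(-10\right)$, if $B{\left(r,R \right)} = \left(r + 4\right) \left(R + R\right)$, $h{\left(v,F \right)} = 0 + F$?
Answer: $-560$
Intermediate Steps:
$h{\left(v,F \right)} = F$
$B{\left(r,R \right)} = 2 R \left(4 + r\right)$ ($B{\left(r,R \right)} = \left(4 + r\right) 2 R = 2 R \left(4 + r\right)$)
$B{\left(h{\left(0,-2 \right)},-2 \right)} \left(-7\right) \left(-10\right) = 2 \left(-2\right) \left(4 - 2\right) \left(-7\right) \left(-10\right) = 2 \left(-2\right) 2 \left(-7\right) \left(-10\right) = \left(-8\right) \left(-7\right) \left(-10\right) = 56 \left(-10\right) = -560$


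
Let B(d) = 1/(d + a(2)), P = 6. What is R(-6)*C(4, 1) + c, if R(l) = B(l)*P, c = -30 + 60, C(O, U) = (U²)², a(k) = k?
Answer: 57/2 ≈ 28.500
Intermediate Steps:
C(O, U) = U⁴
c = 30
B(d) = 1/(2 + d) (B(d) = 1/(d + 2) = 1/(2 + d))
R(l) = 6/(2 + l)
R(-6)*C(4, 1) + c = (6/(2 - 6))*1⁴ + 30 = (6/(-4))*1 + 30 = (6*(-¼))*1 + 30 = -3/2*1 + 30 = -3/2 + 30 = 57/2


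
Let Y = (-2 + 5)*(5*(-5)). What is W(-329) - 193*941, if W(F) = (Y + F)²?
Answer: -18397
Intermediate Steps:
Y = -75 (Y = 3*(-25) = -75)
W(F) = (-75 + F)²
W(-329) - 193*941 = (-75 - 329)² - 193*941 = (-404)² - 1*181613 = 163216 - 181613 = -18397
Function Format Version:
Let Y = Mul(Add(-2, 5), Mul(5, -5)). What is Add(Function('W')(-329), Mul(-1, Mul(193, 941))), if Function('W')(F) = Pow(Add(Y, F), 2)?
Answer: -18397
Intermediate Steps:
Y = -75 (Y = Mul(3, -25) = -75)
Function('W')(F) = Pow(Add(-75, F), 2)
Add(Function('W')(-329), Mul(-1, Mul(193, 941))) = Add(Pow(Add(-75, -329), 2), Mul(-1, Mul(193, 941))) = Add(Pow(-404, 2), Mul(-1, 181613)) = Add(163216, -181613) = -18397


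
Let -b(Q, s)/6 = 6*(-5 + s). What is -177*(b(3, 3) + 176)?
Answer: -43896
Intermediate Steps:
b(Q, s) = 180 - 36*s (b(Q, s) = -36*(-5 + s) = -6*(-30 + 6*s) = 180 - 36*s)
-177*(b(3, 3) + 176) = -177*((180 - 36*3) + 176) = -177*((180 - 108) + 176) = -177*(72 + 176) = -177*248 = -43896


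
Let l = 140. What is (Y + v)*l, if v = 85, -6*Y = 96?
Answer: 9660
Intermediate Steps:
Y = -16 (Y = -⅙*96 = -16)
(Y + v)*l = (-16 + 85)*140 = 69*140 = 9660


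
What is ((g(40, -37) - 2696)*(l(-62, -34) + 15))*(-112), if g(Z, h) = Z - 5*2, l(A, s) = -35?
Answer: -5971840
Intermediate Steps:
g(Z, h) = -10 + Z (g(Z, h) = Z - 10 = -10 + Z)
((g(40, -37) - 2696)*(l(-62, -34) + 15))*(-112) = (((-10 + 40) - 2696)*(-35 + 15))*(-112) = ((30 - 2696)*(-20))*(-112) = -2666*(-20)*(-112) = 53320*(-112) = -5971840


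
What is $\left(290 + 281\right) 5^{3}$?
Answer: $71375$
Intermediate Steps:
$\left(290 + 281\right) 5^{3} = 571 \cdot 125 = 71375$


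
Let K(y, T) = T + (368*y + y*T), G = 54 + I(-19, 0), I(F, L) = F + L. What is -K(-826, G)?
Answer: 332843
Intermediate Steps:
G = 35 (G = 54 + (-19 + 0) = 54 - 19 = 35)
K(y, T) = T + 368*y + T*y (K(y, T) = T + (368*y + T*y) = T + 368*y + T*y)
-K(-826, G) = -(35 + 368*(-826) + 35*(-826)) = -(35 - 303968 - 28910) = -1*(-332843) = 332843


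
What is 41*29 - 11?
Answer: 1178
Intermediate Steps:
41*29 - 11 = 1189 - 11 = 1178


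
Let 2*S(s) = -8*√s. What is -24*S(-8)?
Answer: 192*I*√2 ≈ 271.53*I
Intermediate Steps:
S(s) = -4*√s (S(s) = (-8*√s)/2 = -4*√s)
-24*S(-8) = -(-96)*√(-8) = -(-96)*2*I*√2 = -(-192)*I*√2 = 192*I*√2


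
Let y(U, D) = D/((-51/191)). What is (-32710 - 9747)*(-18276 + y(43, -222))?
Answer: 12590963006/17 ≈ 7.4064e+8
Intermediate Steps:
y(U, D) = -191*D/51 (y(U, D) = D/((-51*1/191)) = D/(-51/191) = D*(-191/51) = -191*D/51)
(-32710 - 9747)*(-18276 + y(43, -222)) = (-32710 - 9747)*(-18276 - 191/51*(-222)) = -42457*(-18276 + 14134/17) = -42457*(-296558/17) = 12590963006/17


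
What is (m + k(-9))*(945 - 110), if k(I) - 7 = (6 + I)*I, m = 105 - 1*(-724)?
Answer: 720605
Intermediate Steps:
m = 829 (m = 105 + 724 = 829)
k(I) = 7 + I*(6 + I) (k(I) = 7 + (6 + I)*I = 7 + I*(6 + I))
(m + k(-9))*(945 - 110) = (829 + (7 + (-9)**2 + 6*(-9)))*(945 - 110) = (829 + (7 + 81 - 54))*835 = (829 + 34)*835 = 863*835 = 720605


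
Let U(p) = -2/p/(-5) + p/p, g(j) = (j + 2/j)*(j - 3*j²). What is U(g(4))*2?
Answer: 988/495 ≈ 1.9960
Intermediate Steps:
g(j) = (j - 3*j²)*(j + 2/j)
U(p) = 1 + 2/(5*p) (U(p) = -2/p*(-⅕) + 1 = 2/(5*p) + 1 = 1 + 2/(5*p))
U(g(4))*2 = ((⅖ + (2 + 4² - 6*4 - 3*4³))/(2 + 4² - 6*4 - 3*4³))*2 = ((⅖ + (2 + 16 - 24 - 3*64))/(2 + 16 - 24 - 3*64))*2 = ((⅖ + (2 + 16 - 24 - 192))/(2 + 16 - 24 - 192))*2 = ((⅖ - 198)/(-198))*2 = -1/198*(-988/5)*2 = (494/495)*2 = 988/495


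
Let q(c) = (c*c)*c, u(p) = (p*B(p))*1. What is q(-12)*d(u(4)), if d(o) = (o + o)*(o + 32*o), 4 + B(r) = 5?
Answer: -1824768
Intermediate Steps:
B(r) = 1 (B(r) = -4 + 5 = 1)
u(p) = p (u(p) = (p*1)*1 = p*1 = p)
q(c) = c³ (q(c) = c²*c = c³)
d(o) = 66*o² (d(o) = (2*o)*(33*o) = 66*o²)
q(-12)*d(u(4)) = (-12)³*(66*4²) = -114048*16 = -1728*1056 = -1824768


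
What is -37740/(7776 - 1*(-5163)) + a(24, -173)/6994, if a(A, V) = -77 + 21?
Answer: -44113024/15082561 ≈ -2.9248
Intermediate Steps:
a(A, V) = -56
-37740/(7776 - 1*(-5163)) + a(24, -173)/6994 = -37740/(7776 - 1*(-5163)) - 56/6994 = -37740/(7776 + 5163) - 56*1/6994 = -37740/12939 - 28/3497 = -37740*1/12939 - 28/3497 = -12580/4313 - 28/3497 = -44113024/15082561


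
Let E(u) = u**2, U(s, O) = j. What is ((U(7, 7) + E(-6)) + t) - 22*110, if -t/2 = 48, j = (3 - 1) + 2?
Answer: -2476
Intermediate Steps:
j = 4 (j = 2 + 2 = 4)
U(s, O) = 4
t = -96 (t = -2*48 = -96)
((U(7, 7) + E(-6)) + t) - 22*110 = ((4 + (-6)**2) - 96) - 22*110 = ((4 + 36) - 96) - 2420 = (40 - 96) - 2420 = -56 - 2420 = -2476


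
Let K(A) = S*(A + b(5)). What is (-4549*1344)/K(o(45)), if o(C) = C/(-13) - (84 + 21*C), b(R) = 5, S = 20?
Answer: 19870032/66785 ≈ 297.52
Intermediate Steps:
o(C) = -84 - 274*C/13 (o(C) = C*(-1/13) - (84 + 21*C) = -C/13 - 21*(4 + C) = -C/13 + (-84 - 21*C) = -84 - 274*C/13)
K(A) = 100 + 20*A (K(A) = 20*(A + 5) = 20*(5 + A) = 100 + 20*A)
(-4549*1344)/K(o(45)) = (-4549*1344)/(100 + 20*(-84 - 274/13*45)) = -6113856/(100 + 20*(-84 - 12330/13)) = -6113856/(100 + 20*(-13422/13)) = -6113856/(100 - 268440/13) = -6113856/(-267140/13) = -6113856*(-13/267140) = 19870032/66785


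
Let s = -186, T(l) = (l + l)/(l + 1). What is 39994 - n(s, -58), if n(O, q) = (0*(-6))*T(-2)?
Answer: 39994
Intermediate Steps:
T(l) = 2*l/(1 + l) (T(l) = (2*l)/(1 + l) = 2*l/(1 + l))
n(O, q) = 0 (n(O, q) = (0*(-6))*(2*(-2)/(1 - 2)) = 0*(2*(-2)/(-1)) = 0*(2*(-2)*(-1)) = 0*4 = 0)
39994 - n(s, -58) = 39994 - 1*0 = 39994 + 0 = 39994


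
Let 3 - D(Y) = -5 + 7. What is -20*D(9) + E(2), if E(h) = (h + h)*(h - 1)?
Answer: -16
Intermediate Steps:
E(h) = 2*h*(-1 + h) (E(h) = (2*h)*(-1 + h) = 2*h*(-1 + h))
D(Y) = 1 (D(Y) = 3 - (-5 + 7) = 3 - 1*2 = 3 - 2 = 1)
-20*D(9) + E(2) = -20*1 + 2*2*(-1 + 2) = -20 + 2*2*1 = -20 + 4 = -16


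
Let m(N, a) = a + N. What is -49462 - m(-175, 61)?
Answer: -49348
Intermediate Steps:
m(N, a) = N + a
-49462 - m(-175, 61) = -49462 - (-175 + 61) = -49462 - 1*(-114) = -49462 + 114 = -49348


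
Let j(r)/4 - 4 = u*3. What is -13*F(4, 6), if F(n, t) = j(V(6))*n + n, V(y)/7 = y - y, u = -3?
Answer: 988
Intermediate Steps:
V(y) = 0 (V(y) = 7*(y - y) = 7*0 = 0)
j(r) = -20 (j(r) = 16 + 4*(-3*3) = 16 + 4*(-9) = 16 - 36 = -20)
F(n, t) = -19*n (F(n, t) = -20*n + n = -19*n)
-13*F(4, 6) = -(-247)*4 = -13*(-76) = 988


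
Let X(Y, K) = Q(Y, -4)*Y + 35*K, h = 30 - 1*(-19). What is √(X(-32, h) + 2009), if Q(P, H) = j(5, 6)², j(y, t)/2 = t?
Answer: 2*I*√221 ≈ 29.732*I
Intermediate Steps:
h = 49 (h = 30 + 19 = 49)
j(y, t) = 2*t
Q(P, H) = 144 (Q(P, H) = (2*6)² = 12² = 144)
X(Y, K) = 35*K + 144*Y (X(Y, K) = 144*Y + 35*K = 35*K + 144*Y)
√(X(-32, h) + 2009) = √((35*49 + 144*(-32)) + 2009) = √((1715 - 4608) + 2009) = √(-2893 + 2009) = √(-884) = 2*I*√221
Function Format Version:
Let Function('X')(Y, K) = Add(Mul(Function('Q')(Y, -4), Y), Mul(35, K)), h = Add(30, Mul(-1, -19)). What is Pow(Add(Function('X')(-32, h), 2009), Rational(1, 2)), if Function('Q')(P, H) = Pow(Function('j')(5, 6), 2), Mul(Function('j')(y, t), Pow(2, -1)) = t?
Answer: Mul(2, I, Pow(221, Rational(1, 2))) ≈ Mul(29.732, I)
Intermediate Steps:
h = 49 (h = Add(30, 19) = 49)
Function('j')(y, t) = Mul(2, t)
Function('Q')(P, H) = 144 (Function('Q')(P, H) = Pow(Mul(2, 6), 2) = Pow(12, 2) = 144)
Function('X')(Y, K) = Add(Mul(35, K), Mul(144, Y)) (Function('X')(Y, K) = Add(Mul(144, Y), Mul(35, K)) = Add(Mul(35, K), Mul(144, Y)))
Pow(Add(Function('X')(-32, h), 2009), Rational(1, 2)) = Pow(Add(Add(Mul(35, 49), Mul(144, -32)), 2009), Rational(1, 2)) = Pow(Add(Add(1715, -4608), 2009), Rational(1, 2)) = Pow(Add(-2893, 2009), Rational(1, 2)) = Pow(-884, Rational(1, 2)) = Mul(2, I, Pow(221, Rational(1, 2)))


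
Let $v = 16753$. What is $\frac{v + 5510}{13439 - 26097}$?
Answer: $- \frac{22263}{12658} \approx -1.7588$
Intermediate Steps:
$\frac{v + 5510}{13439 - 26097} = \frac{16753 + 5510}{13439 - 26097} = \frac{22263}{13439 - 26097} = \frac{22263}{-12658} = 22263 \left(- \frac{1}{12658}\right) = - \frac{22263}{12658}$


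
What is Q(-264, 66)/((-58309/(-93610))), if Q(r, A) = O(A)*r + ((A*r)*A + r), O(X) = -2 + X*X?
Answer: -215275291440/58309 ≈ -3.6920e+6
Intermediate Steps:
O(X) = -2 + X²
Q(r, A) = r + r*A² + r*(-2 + A²) (Q(r, A) = (-2 + A²)*r + ((A*r)*A + r) = r*(-2 + A²) + (r*A² + r) = r*(-2 + A²) + (r + r*A²) = r + r*A² + r*(-2 + A²))
Q(-264, 66)/((-58309/(-93610))) = (-264*(-1 + 2*66²))/((-58309/(-93610))) = (-264*(-1 + 2*4356))/((-58309*(-1/93610))) = (-264*(-1 + 8712))/(58309/93610) = -264*8711*(93610/58309) = -2299704*93610/58309 = -215275291440/58309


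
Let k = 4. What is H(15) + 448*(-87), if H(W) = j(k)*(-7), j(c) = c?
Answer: -39004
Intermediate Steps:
H(W) = -28 (H(W) = 4*(-7) = -28)
H(15) + 448*(-87) = -28 + 448*(-87) = -28 - 38976 = -39004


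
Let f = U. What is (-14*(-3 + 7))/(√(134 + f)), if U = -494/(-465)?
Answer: -4*√7300965/2243 ≈ -4.8186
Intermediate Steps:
U = 494/465 (U = -494*(-1/465) = 494/465 ≈ 1.0624)
f = 494/465 ≈ 1.0624
(-14*(-3 + 7))/(√(134 + f)) = (-14*(-3 + 7))/(√(134 + 494/465)) = (-14*4)/(√(62804/465)) = -56*√7300965/31402 = -4*√7300965/2243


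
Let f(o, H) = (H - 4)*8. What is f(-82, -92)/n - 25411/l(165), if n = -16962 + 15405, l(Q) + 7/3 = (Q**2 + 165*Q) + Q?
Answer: 2377601/85031922 ≈ 0.027961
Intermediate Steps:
l(Q) = -7/3 + Q**2 + 166*Q (l(Q) = -7/3 + ((Q**2 + 165*Q) + Q) = -7/3 + (Q**2 + 166*Q) = -7/3 + Q**2 + 166*Q)
f(o, H) = -32 + 8*H (f(o, H) = (-4 + H)*8 = -32 + 8*H)
n = -1557
f(-82, -92)/n - 25411/l(165) = (-32 + 8*(-92))/(-1557) - 25411/(-7/3 + 165**2 + 166*165) = (-32 - 736)*(-1/1557) - 25411/(-7/3 + 27225 + 27390) = -768*(-1/1557) - 25411/163838/3 = 256/519 - 25411*3/163838 = 256/519 - 76233/163838 = 2377601/85031922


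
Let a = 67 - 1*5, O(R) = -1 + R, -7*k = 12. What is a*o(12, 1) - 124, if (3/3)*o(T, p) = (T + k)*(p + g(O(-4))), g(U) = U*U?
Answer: 115196/7 ≈ 16457.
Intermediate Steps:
k = -12/7 (k = -1/7*12 = -12/7 ≈ -1.7143)
g(U) = U**2
o(T, p) = (25 + p)*(-12/7 + T) (o(T, p) = (T - 12/7)*(p + (-1 - 4)**2) = (-12/7 + T)*(p + (-5)**2) = (-12/7 + T)*(p + 25) = (-12/7 + T)*(25 + p) = (25 + p)*(-12/7 + T))
a = 62 (a = 67 - 5 = 62)
a*o(12, 1) - 124 = 62*(-300/7 + 25*12 - 12/7*1 + 12*1) - 124 = 62*(-300/7 + 300 - 12/7 + 12) - 124 = 62*(1872/7) - 124 = 116064/7 - 124 = 115196/7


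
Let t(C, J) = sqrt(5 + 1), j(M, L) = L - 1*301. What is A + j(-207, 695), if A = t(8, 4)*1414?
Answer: 394 + 1414*sqrt(6) ≈ 3857.6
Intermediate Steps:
j(M, L) = -301 + L (j(M, L) = L - 301 = -301 + L)
t(C, J) = sqrt(6)
A = 1414*sqrt(6) (A = sqrt(6)*1414 = 1414*sqrt(6) ≈ 3463.6)
A + j(-207, 695) = 1414*sqrt(6) + (-301 + 695) = 1414*sqrt(6) + 394 = 394 + 1414*sqrt(6)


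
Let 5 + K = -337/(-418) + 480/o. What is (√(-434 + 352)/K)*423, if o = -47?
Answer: -8310258*I*√82/283031 ≈ -265.88*I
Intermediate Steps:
K = -283031/19646 (K = -5 + (-337/(-418) + 480/(-47)) = -5 + (-337*(-1/418) + 480*(-1/47)) = -5 + (337/418 - 480/47) = -5 - 184801/19646 = -283031/19646 ≈ -14.407)
(√(-434 + 352)/K)*423 = (√(-434 + 352)/(-283031/19646))*423 = (√(-82)*(-19646/283031))*423 = ((I*√82)*(-19646/283031))*423 = -19646*I*√82/283031*423 = -8310258*I*√82/283031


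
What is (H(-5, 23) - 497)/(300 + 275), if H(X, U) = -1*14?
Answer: -511/575 ≈ -0.88870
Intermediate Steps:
H(X, U) = -14
(H(-5, 23) - 497)/(300 + 275) = (-14 - 497)/(300 + 275) = -511/575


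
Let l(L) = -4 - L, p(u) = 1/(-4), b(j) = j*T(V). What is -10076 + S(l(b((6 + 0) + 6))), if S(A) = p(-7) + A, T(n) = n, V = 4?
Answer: -40513/4 ≈ -10128.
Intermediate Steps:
b(j) = 4*j (b(j) = j*4 = 4*j)
p(u) = -1/4
S(A) = -1/4 + A
-10076 + S(l(b((6 + 0) + 6))) = -10076 + (-1/4 + (-4 - 4*((6 + 0) + 6))) = -10076 + (-1/4 + (-4 - 4*(6 + 6))) = -10076 + (-1/4 + (-4 - 4*12)) = -10076 + (-1/4 + (-4 - 1*48)) = -10076 + (-1/4 + (-4 - 48)) = -10076 + (-1/4 - 52) = -10076 - 209/4 = -40513/4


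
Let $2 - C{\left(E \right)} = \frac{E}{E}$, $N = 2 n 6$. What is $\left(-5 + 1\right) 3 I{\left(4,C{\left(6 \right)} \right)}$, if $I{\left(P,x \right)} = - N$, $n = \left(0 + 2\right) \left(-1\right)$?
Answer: $-288$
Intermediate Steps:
$n = -2$ ($n = 2 \left(-1\right) = -2$)
$N = -24$ ($N = 2 \left(-2\right) 6 = \left(-4\right) 6 = -24$)
$C{\left(E \right)} = 1$ ($C{\left(E \right)} = 2 - \frac{E}{E} = 2 - 1 = 1$)
$I{\left(P,x \right)} = 24$ ($I{\left(P,x \right)} = \left(-1\right) \left(-24\right) = 24$)
$\left(-5 + 1\right) 3 I{\left(4,C{\left(6 \right)} \right)} = \left(-5 + 1\right) 3 \cdot 24 = \left(-4\right) 3 \cdot 24 = \left(-12\right) 24 = -288$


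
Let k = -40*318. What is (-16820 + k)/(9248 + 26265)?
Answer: -29540/35513 ≈ -0.83181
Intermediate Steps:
k = -12720
(-16820 + k)/(9248 + 26265) = (-16820 - 12720)/(9248 + 26265) = -29540/35513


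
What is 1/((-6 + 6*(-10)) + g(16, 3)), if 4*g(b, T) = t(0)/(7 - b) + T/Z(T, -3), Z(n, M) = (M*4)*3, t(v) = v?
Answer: -48/3169 ≈ -0.015147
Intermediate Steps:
Z(n, M) = 12*M (Z(n, M) = (4*M)*3 = 12*M)
g(b, T) = -T/144 (g(b, T) = (0/(7 - b) + T/((12*(-3))))/4 = (0 + T/(-36))/4 = (0 + T*(-1/36))/4 = (0 - T/36)/4 = (-T/36)/4 = -T/144)
1/((-6 + 6*(-10)) + g(16, 3)) = 1/((-6 + 6*(-10)) - 1/144*3) = 1/((-6 - 60) - 1/48) = 1/(-66 - 1/48) = 1/(-3169/48) = -48/3169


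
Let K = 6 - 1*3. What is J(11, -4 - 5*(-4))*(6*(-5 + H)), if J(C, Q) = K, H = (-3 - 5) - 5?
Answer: -324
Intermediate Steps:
H = -13 (H = -8 - 5 = -13)
K = 3 (K = 6 - 3 = 3)
J(C, Q) = 3
J(11, -4 - 5*(-4))*(6*(-5 + H)) = 3*(6*(-5 - 13)) = 3*(6*(-18)) = 3*(-108) = -324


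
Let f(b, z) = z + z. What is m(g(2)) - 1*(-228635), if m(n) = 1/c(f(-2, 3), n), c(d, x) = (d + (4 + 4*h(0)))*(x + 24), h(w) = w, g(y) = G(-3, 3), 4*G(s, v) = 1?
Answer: 110887977/485 ≈ 2.2864e+5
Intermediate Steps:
G(s, v) = ¼ (G(s, v) = (¼)*1 = ¼)
g(y) = ¼
f(b, z) = 2*z
c(d, x) = (4 + d)*(24 + x) (c(d, x) = (d + (4 + 4*0))*(x + 24) = (d + (4 + 0))*(24 + x) = (d + 4)*(24 + x) = (4 + d)*(24 + x))
m(n) = 1/(240 + 10*n) (m(n) = 1/(96 + 4*n + 24*(2*3) + (2*3)*n) = 1/(96 + 4*n + 24*6 + 6*n) = 1/(96 + 4*n + 144 + 6*n) = 1/(240 + 10*n))
m(g(2)) - 1*(-228635) = 1/(10*(24 + ¼)) - 1*(-228635) = 1/(10*(97/4)) + 228635 = (⅒)*(4/97) + 228635 = 2/485 + 228635 = 110887977/485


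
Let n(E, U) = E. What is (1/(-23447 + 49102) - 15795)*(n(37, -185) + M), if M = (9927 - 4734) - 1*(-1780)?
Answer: -568119455048/5131 ≈ -1.1072e+8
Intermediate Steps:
M = 6973 (M = 5193 + 1780 = 6973)
(1/(-23447 + 49102) - 15795)*(n(37, -185) + M) = (1/(-23447 + 49102) - 15795)*(37 + 6973) = (1/25655 - 15795)*7010 = -405220724/25655*7010 = -568119455048/5131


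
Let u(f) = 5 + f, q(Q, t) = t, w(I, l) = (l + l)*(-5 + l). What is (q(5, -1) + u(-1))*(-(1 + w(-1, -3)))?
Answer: -147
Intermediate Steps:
w(I, l) = 2*l*(-5 + l) (w(I, l) = (2*l)*(-5 + l) = 2*l*(-5 + l))
(q(5, -1) + u(-1))*(-(1 + w(-1, -3))) = (-1 + (5 - 1))*(-(1 + 2*(-3)*(-5 - 3))) = (-1 + 4)*(-(1 + 2*(-3)*(-8))) = 3*(-(1 + 48)) = 3*(-1*49) = 3*(-49) = -147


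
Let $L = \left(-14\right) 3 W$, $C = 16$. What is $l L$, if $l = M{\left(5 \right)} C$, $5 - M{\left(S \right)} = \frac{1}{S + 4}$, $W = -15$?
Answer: $49280$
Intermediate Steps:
$M{\left(S \right)} = 5 - \frac{1}{4 + S}$ ($M{\left(S \right)} = 5 - \frac{1}{S + 4} = 5 - \frac{1}{4 + S}$)
$L = 630$ ($L = \left(-14\right) 3 \left(-15\right) = \left(-42\right) \left(-15\right) = 630$)
$l = \frac{704}{9}$ ($l = \frac{19 + 5 \cdot 5}{4 + 5} \cdot 16 = \frac{19 + 25}{9} \cdot 16 = \frac{1}{9} \cdot 44 \cdot 16 = \frac{44}{9} \cdot 16 = \frac{704}{9} \approx 78.222$)
$l L = \frac{704}{9} \cdot 630 = 49280$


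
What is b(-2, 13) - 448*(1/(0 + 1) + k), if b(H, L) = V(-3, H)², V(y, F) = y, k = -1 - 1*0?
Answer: 9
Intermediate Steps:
k = -1 (k = -1 + 0 = -1)
b(H, L) = 9 (b(H, L) = (-3)² = 9)
b(-2, 13) - 448*(1/(0 + 1) + k) = 9 - 448*(1/(0 + 1) - 1) = 9 - 448*(1/1 - 1) = 9 - 448*(1 - 1) = 9 - 448*0 = 9 - 112*0 = 9 + 0 = 9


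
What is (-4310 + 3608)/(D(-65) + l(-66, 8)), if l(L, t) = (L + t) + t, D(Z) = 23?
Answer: 26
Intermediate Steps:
l(L, t) = L + 2*t
(-4310 + 3608)/(D(-65) + l(-66, 8)) = (-4310 + 3608)/(23 + (-66 + 2*8)) = -702/(23 + (-66 + 16)) = -702/(23 - 50) = -702/(-27) = -702*(-1/27) = 26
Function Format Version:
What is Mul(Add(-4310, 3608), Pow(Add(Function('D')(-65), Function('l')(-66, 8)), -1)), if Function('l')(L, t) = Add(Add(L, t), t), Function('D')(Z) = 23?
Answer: 26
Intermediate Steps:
Function('l')(L, t) = Add(L, Mul(2, t))
Mul(Add(-4310, 3608), Pow(Add(Function('D')(-65), Function('l')(-66, 8)), -1)) = Mul(Add(-4310, 3608), Pow(Add(23, Add(-66, Mul(2, 8))), -1)) = Mul(-702, Pow(Add(23, Add(-66, 16)), -1)) = Mul(-702, Pow(Add(23, -50), -1)) = Mul(-702, Pow(-27, -1)) = Mul(-702, Rational(-1, 27)) = 26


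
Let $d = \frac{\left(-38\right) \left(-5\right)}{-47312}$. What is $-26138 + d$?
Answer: $- \frac{618320623}{23656} \approx -26138.0$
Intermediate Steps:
$d = - \frac{95}{23656}$ ($d = 190 \left(- \frac{1}{47312}\right) = - \frac{95}{23656} \approx -0.0040159$)
$-26138 + d = -26138 - \frac{95}{23656} = - \frac{618320623}{23656}$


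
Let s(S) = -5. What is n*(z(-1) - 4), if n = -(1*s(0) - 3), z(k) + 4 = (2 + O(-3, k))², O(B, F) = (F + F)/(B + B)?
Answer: -184/9 ≈ -20.444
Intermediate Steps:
O(B, F) = F/B (O(B, F) = (2*F)/((2*B)) = (2*F)*(1/(2*B)) = F/B)
z(k) = -4 + (2 - k/3)² (z(k) = -4 + (2 + k/(-3))² = -4 + (2 + k*(-⅓))² = -4 + (2 - k/3)²)
n = 8 (n = -(1*(-5) - 3) = -(-5 - 3) = -1*(-8) = 8)
n*(z(-1) - 4) = 8*((⅑)*(-1)*(-12 - 1) - 4) = 8*((⅑)*(-1)*(-13) - 4) = 8*(13/9 - 4) = 8*(-23/9) = -184/9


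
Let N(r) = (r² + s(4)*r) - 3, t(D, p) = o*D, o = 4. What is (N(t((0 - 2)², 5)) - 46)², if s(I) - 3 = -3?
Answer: 42849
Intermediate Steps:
s(I) = 0 (s(I) = 3 - 3 = 0)
t(D, p) = 4*D
N(r) = -3 + r² (N(r) = (r² + 0*r) - 3 = (r² + 0) - 3 = r² - 3 = -3 + r²)
(N(t((0 - 2)², 5)) - 46)² = ((-3 + (4*(0 - 2)²)²) - 46)² = ((-3 + (4*(-2)²)²) - 46)² = ((-3 + (4*4)²) - 46)² = ((-3 + 16²) - 46)² = ((-3 + 256) - 46)² = (253 - 46)² = 207² = 42849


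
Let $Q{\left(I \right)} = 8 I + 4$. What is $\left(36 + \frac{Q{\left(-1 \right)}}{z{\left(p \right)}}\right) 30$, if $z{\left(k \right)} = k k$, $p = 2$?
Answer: $1050$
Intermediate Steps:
$Q{\left(I \right)} = 4 + 8 I$
$z{\left(k \right)} = k^{2}$
$\left(36 + \frac{Q{\left(-1 \right)}}{z{\left(p \right)}}\right) 30 = \left(36 + \frac{4 + 8 \left(-1\right)}{2^{2}}\right) 30 = \left(36 + \frac{4 - 8}{4}\right) 30 = \left(36 - 1\right) 30 = 35 \cdot 30 = 1050$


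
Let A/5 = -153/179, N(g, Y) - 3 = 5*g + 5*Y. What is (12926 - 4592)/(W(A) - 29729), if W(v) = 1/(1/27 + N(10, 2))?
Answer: -14184468/50598731 ≈ -0.28033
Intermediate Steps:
N(g, Y) = 3 + 5*Y + 5*g (N(g, Y) = 3 + (5*g + 5*Y) = 3 + (5*Y + 5*g) = 3 + 5*Y + 5*g)
A = -765/179 (A = 5*(-153/179) = -765/179 ≈ -4.2737)
W(v) = 27/1702 (W(v) = 1/(1/27 + (3 + 5*2 + 5*10)) = 1/(1/27 + (3 + 10 + 50)) = 1/(1/27 + 63) = 1/(1702/27) = 27/1702)
(12926 - 4592)/(W(A) - 29729) = (12926 - 4592)/(27/1702 - 29729) = 8334/(-50598731/1702) = 8334*(-1702/50598731) = -14184468/50598731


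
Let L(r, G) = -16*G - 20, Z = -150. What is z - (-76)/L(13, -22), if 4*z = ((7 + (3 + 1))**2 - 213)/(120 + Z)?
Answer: 2479/2490 ≈ 0.99558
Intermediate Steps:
L(r, G) = -20 - 16*G
z = 23/30 (z = (((7 + (3 + 1))**2 - 213)/(120 - 150))/4 = (((7 + 4)**2 - 213)/(-30))/4 = ((11**2 - 213)*(-1/30))/4 = ((121 - 213)*(-1/30))/4 = (-92*(-1/30))/4 = (1/4)*(46/15) = 23/30 ≈ 0.76667)
z - (-76)/L(13, -22) = 23/30 - (-76)/(-20 - 16*(-22)) = 23/30 - (-76)/(-20 + 352) = 23/30 - (-76)/332 = 23/30 - 1*(-19/83) = 23/30 + 19/83 = 2479/2490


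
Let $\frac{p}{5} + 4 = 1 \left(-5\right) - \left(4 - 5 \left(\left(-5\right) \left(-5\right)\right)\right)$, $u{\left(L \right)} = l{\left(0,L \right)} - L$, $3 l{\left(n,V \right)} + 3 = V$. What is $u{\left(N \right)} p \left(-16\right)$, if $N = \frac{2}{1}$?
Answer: $\frac{62720}{3} \approx 20907.0$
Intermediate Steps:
$l{\left(n,V \right)} = -1 + \frac{V}{3}$
$N = 2$ ($N = 2 \cdot 1 = 2$)
$u{\left(L \right)} = -1 - \frac{2 L}{3}$ ($u{\left(L \right)} = \left(-1 + \frac{L}{3}\right) - L = -1 - \frac{2 L}{3}$)
$p = 560$ ($p = -20 + 5 \left(1 \left(-5\right) - \left(4 - 5 \left(\left(-5\right) \left(-5\right)\right)\right)\right) = -20 + 5 \left(-5 + \left(-4 + 5 \cdot 25\right)\right) = -20 + 5 \left(-5 + \left(-4 + 125\right)\right) = -20 + 5 \left(-5 + 121\right) = -20 + 5 \cdot 116 = -20 + 580 = 560$)
$u{\left(N \right)} p \left(-16\right) = \left(-1 - \frac{4}{3}\right) 560 \left(-16\right) = \left(- \frac{7}{3}\right) 560 \left(-16\right) = \left(- \frac{3920}{3}\right) \left(-16\right) = \frac{62720}{3}$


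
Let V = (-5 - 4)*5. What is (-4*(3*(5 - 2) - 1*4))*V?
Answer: 900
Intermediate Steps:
V = -45 (V = -9*5 = -45)
(-4*(3*(5 - 2) - 1*4))*V = -4*(3*(5 - 2) - 1*4)*(-45) = -4*(3*3 - 4)*(-45) = -4*(9 - 4)*(-45) = -4*5*(-45) = -20*(-45) = 900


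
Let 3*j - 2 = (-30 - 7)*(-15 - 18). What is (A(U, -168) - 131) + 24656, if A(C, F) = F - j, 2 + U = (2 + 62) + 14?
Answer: 71848/3 ≈ 23949.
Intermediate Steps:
U = 76 (U = -2 + ((2 + 62) + 14) = -2 + (64 + 14) = -2 + 78 = 76)
j = 1223/3 (j = ⅔ + ((-30 - 7)*(-15 - 18))/3 = ⅔ + (-37*(-33))/3 = ⅔ + (⅓)*1221 = ⅔ + 407 = 1223/3 ≈ 407.67)
A(C, F) = -1223/3 + F (A(C, F) = F - 1*1223/3 = F - 1223/3 = -1223/3 + F)
(A(U, -168) - 131) + 24656 = ((-1223/3 - 168) - 131) + 24656 = (-1727/3 - 131) + 24656 = -2120/3 + 24656 = 71848/3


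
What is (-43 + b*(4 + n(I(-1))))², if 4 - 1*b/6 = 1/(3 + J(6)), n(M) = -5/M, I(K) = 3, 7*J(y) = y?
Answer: 64009/729 ≈ 87.804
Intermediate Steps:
J(y) = y/7
b = 202/9 (b = 24 - 6/(3 + (⅐)*6) = 24 - 6/(3 + 6/7) = 24 - 6/27/7 = 24 - 6*7/27 = 24 - 14/9 = 202/9 ≈ 22.444)
(-43 + b*(4 + n(I(-1))))² = (-43 + 202*(4 - 5/3)/9)² = (-43 + (202/9)*(7/3))² = (-43 + 1414/27)² = (253/27)² = 64009/729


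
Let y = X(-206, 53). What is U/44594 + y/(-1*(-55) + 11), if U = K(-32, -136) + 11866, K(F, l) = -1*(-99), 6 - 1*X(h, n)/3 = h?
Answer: 441689/44594 ≈ 9.9047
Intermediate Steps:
X(h, n) = 18 - 3*h
K(F, l) = 99
y = 636 (y = 18 - 3*(-206) = 18 + 618 = 636)
U = 11965 (U = 99 + 11866 = 11965)
U/44594 + y/(-1*(-55) + 11) = 11965/44594 + 636/(-1*(-55) + 11) = 11965*(1/44594) + 636/(55 + 11) = 11965/44594 + 636/66 = 11965/44594 + 636*(1/66) = 11965/44594 + 106/11 = 441689/44594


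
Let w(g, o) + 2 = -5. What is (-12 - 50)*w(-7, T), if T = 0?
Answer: 434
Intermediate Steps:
w(g, o) = -7 (w(g, o) = -2 - 5 = -7)
(-12 - 50)*w(-7, T) = (-12 - 50)*(-7) = -62*(-7) = 434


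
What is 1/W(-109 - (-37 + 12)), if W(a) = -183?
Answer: -1/183 ≈ -0.0054645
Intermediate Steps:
1/W(-109 - (-37 + 12)) = 1/(-183) = -1/183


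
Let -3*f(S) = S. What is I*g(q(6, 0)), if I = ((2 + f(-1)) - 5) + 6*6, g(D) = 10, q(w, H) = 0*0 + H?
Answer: 1000/3 ≈ 333.33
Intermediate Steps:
q(w, H) = H (q(w, H) = 0 + H = H)
f(S) = -S/3
I = 100/3 (I = ((2 - ⅓*(-1)) - 5) + 6*6 = ((2 + ⅓) - 5) + 36 = (7/3 - 5) + 36 = -8/3 + 36 = 100/3 ≈ 33.333)
I*g(q(6, 0)) = (100/3)*10 = 1000/3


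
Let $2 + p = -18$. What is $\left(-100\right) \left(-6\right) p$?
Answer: $-12000$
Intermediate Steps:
$p = -20$ ($p = -2 - 18 = -20$)
$\left(-100\right) \left(-6\right) p = \left(-100\right) \left(-6\right) \left(-20\right) = 600 \left(-20\right) = -12000$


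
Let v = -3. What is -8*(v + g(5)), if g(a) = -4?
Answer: 56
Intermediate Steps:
-8*(v + g(5)) = -8*(-3 - 4) = -8*(-7) = 56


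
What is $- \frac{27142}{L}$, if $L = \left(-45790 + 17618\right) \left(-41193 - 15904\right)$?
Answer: $- \frac{13571}{804268342} \approx -1.6874 \cdot 10^{-5}$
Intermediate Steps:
$L = 1608536684$ ($L = \left(-28172\right) \left(-57097\right) = 1608536684$)
$- \frac{27142}{L} = - \frac{27142}{1608536684} = \left(-27142\right) \frac{1}{1608536684} = - \frac{13571}{804268342}$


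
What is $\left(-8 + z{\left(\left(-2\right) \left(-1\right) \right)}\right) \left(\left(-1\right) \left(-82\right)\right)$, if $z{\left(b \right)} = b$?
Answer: $-492$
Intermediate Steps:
$\left(-8 + z{\left(\left(-2\right) \left(-1\right) \right)}\right) \left(\left(-1\right) \left(-82\right)\right) = \left(-8 - -2\right) \left(\left(-1\right) \left(-82\right)\right) = \left(-8 + 2\right) 82 = \left(-6\right) 82 = -492$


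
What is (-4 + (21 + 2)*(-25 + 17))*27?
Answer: -5076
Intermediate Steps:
(-4 + (21 + 2)*(-25 + 17))*27 = (-4 + 23*(-8))*27 = (-4 - 184)*27 = -188*27 = -5076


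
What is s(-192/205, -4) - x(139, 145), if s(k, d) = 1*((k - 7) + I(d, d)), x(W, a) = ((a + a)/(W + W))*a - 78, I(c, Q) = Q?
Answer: -2427648/28495 ≈ -85.196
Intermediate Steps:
x(W, a) = -78 + a²/W (x(W, a) = ((2*a)/((2*W)))*a - 78 = ((2*a)*(1/(2*W)))*a - 78 = (a/W)*a - 78 = a²/W - 78 = -78 + a²/W)
s(k, d) = -7 + d + k (s(k, d) = 1*((k - 7) + d) = 1*((-7 + k) + d) = 1*(-7 + d + k) = -7 + d + k)
s(-192/205, -4) - x(139, 145) = (-7 - 4 - 192/205) - (-78 + 145²/139) = (-7 - 4 - 192*1/205) - (-78 + (1/139)*21025) = (-7 - 4 - 192/205) - (-78 + 21025/139) = -2447/205 - 1*10183/139 = -2447/205 - 10183/139 = -2427648/28495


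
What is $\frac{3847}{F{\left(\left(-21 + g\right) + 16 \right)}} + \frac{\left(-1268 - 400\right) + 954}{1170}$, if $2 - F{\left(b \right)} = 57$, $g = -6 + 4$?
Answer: $- \frac{151342}{2145} \approx -70.556$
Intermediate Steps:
$g = -2$
$F{\left(b \right)} = -55$ ($F{\left(b \right)} = 2 - 57 = -55$)
$\frac{3847}{F{\left(\left(-21 + g\right) + 16 \right)}} + \frac{\left(-1268 - 400\right) + 954}{1170} = \frac{3847}{-55} + \frac{\left(-1268 - 400\right) + 954}{1170} = 3847 \left(- \frac{1}{55}\right) + \left(-1668 + 954\right) \frac{1}{1170} = - \frac{3847}{55} - \frac{119}{195} = - \frac{151342}{2145}$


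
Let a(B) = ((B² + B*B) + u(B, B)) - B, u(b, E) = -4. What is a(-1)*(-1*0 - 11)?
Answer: 11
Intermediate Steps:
a(B) = -4 - B + 2*B² (a(B) = ((B² + B*B) - 4) - B = ((B² + B²) - 4) - B = (2*B² - 4) - B = (-4 + 2*B²) - B = -4 - B + 2*B²)
a(-1)*(-1*0 - 11) = (-4 - 1*(-1) + 2*(-1)²)*(-1*0 - 11) = (-4 + 1 + 2*1)*(0 - 11) = (-4 + 1 + 2)*(-11) = -1*(-11) = 11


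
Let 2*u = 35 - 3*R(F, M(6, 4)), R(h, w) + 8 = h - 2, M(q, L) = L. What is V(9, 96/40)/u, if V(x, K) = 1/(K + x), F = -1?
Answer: 5/1938 ≈ 0.0025800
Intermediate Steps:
R(h, w) = -10 + h (R(h, w) = -8 + (h - 2) = -8 + (-2 + h) = -10 + h)
u = 34 (u = (35 - 3*(-10 - 1))/2 = (35 - 3*(-11))/2 = (35 + 33)/2 = (½)*68 = 34)
V(9, 96/40)/u = 1/((96/40 + 9)*34) = (1/34)/(96*(1/40) + 9) = (1/34)/(12/5 + 9) = (1/34)/(57/5) = (5/57)*(1/34) = 5/1938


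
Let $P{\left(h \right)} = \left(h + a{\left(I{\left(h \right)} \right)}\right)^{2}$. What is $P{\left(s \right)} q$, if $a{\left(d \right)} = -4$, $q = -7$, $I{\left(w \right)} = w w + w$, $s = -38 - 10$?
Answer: $-18928$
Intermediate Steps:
$s = -48$ ($s = -38 - 10 = -48$)
$I{\left(w \right)} = w + w^{2}$ ($I{\left(w \right)} = w^{2} + w = w + w^{2}$)
$P{\left(h \right)} = \left(-4 + h\right)^{2}$ ($P{\left(h \right)} = \left(h - 4\right)^{2} = \left(-4 + h\right)^{2}$)
$P{\left(s \right)} q = \left(-4 - 48\right)^{2} \left(-7\right) = \left(-52\right)^{2} \left(-7\right) = 2704 \left(-7\right) = -18928$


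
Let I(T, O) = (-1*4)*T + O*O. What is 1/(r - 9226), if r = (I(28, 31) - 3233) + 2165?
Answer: -1/9445 ≈ -0.00010588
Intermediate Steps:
I(T, O) = O**2 - 4*T (I(T, O) = -4*T + O**2 = O**2 - 4*T)
r = -219 (r = ((31**2 - 4*28) - 3233) + 2165 = ((961 - 112) - 3233) + 2165 = (849 - 3233) + 2165 = -2384 + 2165 = -219)
1/(r - 9226) = 1/(-219 - 9226) = 1/(-9445) = -1/9445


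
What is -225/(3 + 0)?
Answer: -75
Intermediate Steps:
-225/(3 + 0) = -225/3 = -225*⅓ = -75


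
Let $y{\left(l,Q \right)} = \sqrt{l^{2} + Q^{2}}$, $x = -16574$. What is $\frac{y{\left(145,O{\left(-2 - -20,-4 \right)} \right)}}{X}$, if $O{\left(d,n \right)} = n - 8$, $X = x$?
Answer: $- \frac{\sqrt{21169}}{16574} \approx -0.0087786$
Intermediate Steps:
$X = -16574$
$O{\left(d,n \right)} = -8 + n$
$y{\left(l,Q \right)} = \sqrt{Q^{2} + l^{2}}$
$\frac{y{\left(145,O{\left(-2 - -20,-4 \right)} \right)}}{X} = \frac{\sqrt{\left(-8 - 4\right)^{2} + 145^{2}}}{-16574} = \sqrt{\left(-12\right)^{2} + 21025} \left(- \frac{1}{16574}\right) = \sqrt{144 + 21025} \left(- \frac{1}{16574}\right) = \sqrt{21169} \left(- \frac{1}{16574}\right) = - \frac{\sqrt{21169}}{16574}$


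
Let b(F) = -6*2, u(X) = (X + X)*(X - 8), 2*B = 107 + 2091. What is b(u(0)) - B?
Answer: -1111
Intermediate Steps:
B = 1099 (B = (107 + 2091)/2 = (½)*2198 = 1099)
u(X) = 2*X*(-8 + X) (u(X) = (2*X)*(-8 + X) = 2*X*(-8 + X))
b(F) = -12
b(u(0)) - B = -12 - 1*1099 = -12 - 1099 = -1111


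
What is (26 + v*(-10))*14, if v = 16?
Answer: -1876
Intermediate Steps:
(26 + v*(-10))*14 = (26 + 16*(-10))*14 = (26 - 160)*14 = -134*14 = -1876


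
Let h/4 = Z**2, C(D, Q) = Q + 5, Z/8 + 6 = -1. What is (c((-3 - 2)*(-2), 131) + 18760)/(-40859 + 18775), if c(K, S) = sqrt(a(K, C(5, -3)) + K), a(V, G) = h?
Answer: -4690/5521 - sqrt(12554)/22084 ≈ -0.85456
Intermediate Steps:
Z = -56 (Z = -48 + 8*(-1) = -48 - 8 = -56)
C(D, Q) = 5 + Q
h = 12544 (h = 4*(-56)**2 = 4*3136 = 12544)
a(V, G) = 12544
c(K, S) = sqrt(12544 + K)
(c((-3 - 2)*(-2), 131) + 18760)/(-40859 + 18775) = (sqrt(12544 + (-3 - 2)*(-2)) + 18760)/(-40859 + 18775) = (sqrt(12544 - 5*(-2)) + 18760)/(-22084) = (sqrt(12544 + 10) + 18760)*(-1/22084) = (sqrt(12554) + 18760)*(-1/22084) = (18760 + sqrt(12554))*(-1/22084) = -4690/5521 - sqrt(12554)/22084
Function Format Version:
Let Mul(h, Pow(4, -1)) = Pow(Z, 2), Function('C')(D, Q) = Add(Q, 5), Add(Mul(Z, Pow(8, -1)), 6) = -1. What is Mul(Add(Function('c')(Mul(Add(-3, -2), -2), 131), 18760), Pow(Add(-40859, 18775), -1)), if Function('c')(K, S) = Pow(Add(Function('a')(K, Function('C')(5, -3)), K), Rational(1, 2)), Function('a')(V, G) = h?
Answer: Add(Rational(-4690, 5521), Mul(Rational(-1, 22084), Pow(12554, Rational(1, 2)))) ≈ -0.85456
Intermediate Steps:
Z = -56 (Z = Add(-48, Mul(8, -1)) = Add(-48, -8) = -56)
Function('C')(D, Q) = Add(5, Q)
h = 12544 (h = Mul(4, Pow(-56, 2)) = Mul(4, 3136) = 12544)
Function('a')(V, G) = 12544
Function('c')(K, S) = Pow(Add(12544, K), Rational(1, 2))
Mul(Add(Function('c')(Mul(Add(-3, -2), -2), 131), 18760), Pow(Add(-40859, 18775), -1)) = Mul(Add(Pow(Add(12544, Mul(Add(-3, -2), -2)), Rational(1, 2)), 18760), Pow(Add(-40859, 18775), -1)) = Mul(Add(Pow(Add(12544, Mul(-5, -2)), Rational(1, 2)), 18760), Pow(-22084, -1)) = Mul(Add(Pow(Add(12544, 10), Rational(1, 2)), 18760), Rational(-1, 22084)) = Mul(Add(Pow(12554, Rational(1, 2)), 18760), Rational(-1, 22084)) = Mul(Add(18760, Pow(12554, Rational(1, 2))), Rational(-1, 22084)) = Add(Rational(-4690, 5521), Mul(Rational(-1, 22084), Pow(12554, Rational(1, 2))))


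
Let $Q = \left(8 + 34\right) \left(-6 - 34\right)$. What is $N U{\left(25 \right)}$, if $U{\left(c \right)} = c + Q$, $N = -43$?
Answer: $71165$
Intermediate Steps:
$Q = -1680$ ($Q = 42 \left(-40\right) = -1680$)
$U{\left(c \right)} = -1680 + c$ ($U{\left(c \right)} = c - 1680 = -1680 + c$)
$N U{\left(25 \right)} = - 43 \left(-1680 + 25\right) = \left(-43\right) \left(-1655\right) = 71165$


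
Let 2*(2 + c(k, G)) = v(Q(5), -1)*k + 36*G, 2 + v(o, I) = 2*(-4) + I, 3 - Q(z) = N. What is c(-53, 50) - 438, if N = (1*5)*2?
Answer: 1503/2 ≈ 751.50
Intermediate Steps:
N = 10 (N = 5*2 = 10)
Q(z) = -7 (Q(z) = 3 - 1*10 = 3 - 10 = -7)
v(o, I) = -10 + I (v(o, I) = -2 + (2*(-4) + I) = -2 + (-8 + I) = -10 + I)
c(k, G) = -2 + 18*G - 11*k/2 (c(k, G) = -2 + ((-10 - 1)*k + 36*G)/2 = -2 + (-11*k + 36*G)/2 = -2 + (18*G - 11*k/2) = -2 + 18*G - 11*k/2)
c(-53, 50) - 438 = (-2 + 18*50 - 11/2*(-53)) - 438 = (-2 + 900 + 583/2) - 438 = 2379/2 - 438 = 1503/2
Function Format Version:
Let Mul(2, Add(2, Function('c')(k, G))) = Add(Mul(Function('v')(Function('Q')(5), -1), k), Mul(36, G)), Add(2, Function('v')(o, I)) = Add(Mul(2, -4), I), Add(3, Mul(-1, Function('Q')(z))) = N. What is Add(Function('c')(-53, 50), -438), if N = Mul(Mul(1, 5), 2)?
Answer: Rational(1503, 2) ≈ 751.50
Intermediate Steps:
N = 10 (N = Mul(5, 2) = 10)
Function('Q')(z) = -7 (Function('Q')(z) = Add(3, Mul(-1, 10)) = Add(3, -10) = -7)
Function('v')(o, I) = Add(-10, I) (Function('v')(o, I) = Add(-2, Add(Mul(2, -4), I)) = Add(-2, Add(-8, I)) = Add(-10, I))
Function('c')(k, G) = Add(-2, Mul(18, G), Mul(Rational(-11, 2), k)) (Function('c')(k, G) = Add(-2, Mul(Rational(1, 2), Add(Mul(Add(-10, -1), k), Mul(36, G)))) = Add(-2, Mul(Rational(1, 2), Add(Mul(-11, k), Mul(36, G)))) = Add(-2, Add(Mul(18, G), Mul(Rational(-11, 2), k))) = Add(-2, Mul(18, G), Mul(Rational(-11, 2), k)))
Add(Function('c')(-53, 50), -438) = Add(Add(-2, Mul(18, 50), Mul(Rational(-11, 2), -53)), -438) = Add(Add(-2, 900, Rational(583, 2)), -438) = Add(Rational(2379, 2), -438) = Rational(1503, 2)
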